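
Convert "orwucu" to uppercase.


Input string: 'orwucu'
Operation: convert each letter to uppercase
Mapping: 'o'->'O', 'r'->'R', 'w'->'W', 'u'->'U', 'c'->'C', 'u'->'U'
Result: ORWUCU


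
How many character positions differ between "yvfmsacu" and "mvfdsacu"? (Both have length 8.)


String 1: 'yvfmsacu'
String 2: 'mvfdsacu'
Compare each position: pos 0: 'y'!='m', pos 1: 'v'=='v', pos 2: 'f'=='f', pos 3: 'm'!='d', pos 4: 's'=='s', pos 5: 'a'=='a', pos 6: 'c'=='c', pos 7: 'u'=='u'
Differing positions: 2
Hamming distance: 2


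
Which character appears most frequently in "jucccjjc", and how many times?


Input: 'jucccjjc'
Operation: tally each character
Counts: 'c':4, 'j':3, 'u':1
Maximum: 'c' appears 4 times


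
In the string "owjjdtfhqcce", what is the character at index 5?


Input string: 'owjjdtfhqcce'
Operation: get character at index 5
Index mapping: s[0]='o', s[1]='w', s[2]='j', s[3]='j', s[4]='d', s[5]='t'
Result: 't'


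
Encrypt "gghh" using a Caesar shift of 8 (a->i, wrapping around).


Input: 'gghh', shift = 8
Operation: for each letter, (position + 8) mod 26
Mapping: 'g'(6+8=14)->'o', 'g'(6+8=14)->'o', 'h'(7+8=15)->'p', 'h'(7+8=15)->'p'
Result: oopp


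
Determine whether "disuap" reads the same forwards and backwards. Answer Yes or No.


Input string: 'disuap'
Reversed: 'pausid'
Compare pairs: s[0]='d' vs s[5]='p' (mismatch), s[1]='i' vs s[4]='a' (mismatch), s[2]='s' vs s[3]='u' (mismatch)
Palindrome: No


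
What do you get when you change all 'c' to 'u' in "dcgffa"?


Input string: 'dcgffa'
Operation: replace 'c' with 'u'
Positions of 'c': 1
After replacement: dugffa


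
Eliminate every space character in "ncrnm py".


Input string: 'ncrnm py'
Operation: remove all spaces
Words: 'ncrnm', 'py'
Join without spaces: ncrnmpy


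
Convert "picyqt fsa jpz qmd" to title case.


Input string: 'picyqt fsa jpz qmd'
Operation: capitalize first letter of each word
Word transformations: 'picyqt'->'Picyqt', 'fsa'->'Fsa', 'jpz'->'Jpz', 'qmd'->'Qmd'
Result: Picyqt Fsa Jpz Qmd


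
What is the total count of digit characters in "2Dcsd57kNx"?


Input string: '2Dcsd57kNx'
Operation: count digit characters (0-9)
Scan: '2'(digit), 'D', 'c', 's', 'd', '5'(digit), '7'(digit), 'k', 'N', 'x'
Digits found: 3
Result: 3


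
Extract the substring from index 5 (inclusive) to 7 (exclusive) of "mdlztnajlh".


Input string: 'mdlztnajlh'
Operation: slice [5:7]
Extract characters: s[5]='n', s[6]='a'
Result: na


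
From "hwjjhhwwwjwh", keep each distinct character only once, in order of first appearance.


Input: 'hwjjhhwwwjwh'
Operation: keep first occurrence of each character
Scan: s[0]='h' new -> keep; s[1]='w' new -> keep; s[2]='j' new -> keep; s[3]='j' seen -> skip; s[4]='h' seen -> skip; s[5]='h' seen -> skip; s[6]='w' seen -> skip; s[7]='w' seen -> skip; s[8]='w' seen -> skip; s[9]='j' seen -> skip; s[10]='w' seen -> skip; s[11]='h' seen -> skip
Result: hwj


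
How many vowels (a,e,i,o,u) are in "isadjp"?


Input string: 'isadjp'
Operation: count vowels (a, e, i, o, u)
Scan: s[0]='i' (vowel), s[1]='s', s[2]='a' (vowel), s[3]='d', s[4]='j', s[5]='p'
Vowels found: 2
Result: 2


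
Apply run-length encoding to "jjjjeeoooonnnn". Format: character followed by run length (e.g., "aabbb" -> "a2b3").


Input: 'jjjjeeoooonnnn'
Operation: identify consecutive runs
Runs: 'jjjj' -> j4, 'ee' -> e2, 'oooo' -> o4, 'nnnn' -> n4
Encoded: j4e2o4n4


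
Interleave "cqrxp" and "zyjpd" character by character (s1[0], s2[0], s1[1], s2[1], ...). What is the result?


String 1: 'cqrxp'
String 2: 'zyjpd'
Operation: alternate characters
Pairs: 'c'+'z', 'q'+'y', 'r'+'j', 'x'+'p', 'p'+'d'
Result: czqyrjxppd


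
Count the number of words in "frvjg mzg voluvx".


Input string: 'frvjg mzg voluvx'
Operation: split by spaces
Words found: 'frvjg', 'mzg', 'voluvx'
Word count: 3


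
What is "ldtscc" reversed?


Input string: 'ldtscc'
Operation: reverse character order
Original order: 'l' -> 'd' -> 't' -> 's' -> 'c' -> 'c'
Reversed order: 'c' -> 'c' -> 's' -> 't' -> 'd' -> 'l'
Result: ccstdl


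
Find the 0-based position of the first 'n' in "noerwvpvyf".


Input string: 'noerwvpvyf'
Target: 'n'
Scanning left to right: s[0]='n'
First match at index: 0


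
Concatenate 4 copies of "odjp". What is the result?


Input string: 'odjp'
Operation: repeat 4 times
Concatenation: 'odjp' + 'odjp' + 'odjp' + 'odjp'
Result: odjpodjpodjpodjp


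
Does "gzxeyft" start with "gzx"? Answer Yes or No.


Input string: 'gzxeyft'
Prefix to check: 'gzx'
First 3 characters of input: 'gzx'
Match: True
Result: Yes


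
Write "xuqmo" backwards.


Input string: 'xuqmo'
Operation: reverse character order
Original order: 'x' -> 'u' -> 'q' -> 'm' -> 'o'
Reversed order: 'o' -> 'm' -> 'q' -> 'u' -> 'x'
Result: omqux


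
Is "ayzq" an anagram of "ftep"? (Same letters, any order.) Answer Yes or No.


String 1: 'ftep' -> sorted: 'efpt'
String 2: 'ayzq' -> sorted: 'aqyz'
Compare sorted forms: 'efpt' != 'aqyz'
Anagram: No


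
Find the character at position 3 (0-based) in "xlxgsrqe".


Input string: 'xlxgsrqe'
Operation: get character at index 3
Index mapping: s[0]='x', s[1]='l', s[2]='x', s[3]='g'
Result: 'g'


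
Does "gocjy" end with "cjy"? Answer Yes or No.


Input string: 'gocjy'
Suffix to check: 'cjy'
Last 3 characters of input: 'cjy'
Match: True
Result: Yes


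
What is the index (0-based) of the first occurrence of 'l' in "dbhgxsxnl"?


Input string: 'dbhgxsxnl'
Target: 'l'
Scanning left to right: s[0]='d', s[1]='b', s[2]='h', s[3]='g', s[4]='x', s[5]='s', s[6]='x', s[7]='n', s[8]='l'
First match at index: 8


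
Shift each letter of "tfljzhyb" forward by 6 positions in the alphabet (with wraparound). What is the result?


Input: 'tfljzhyb', shift = 6
Operation: for each letter, (position + 6) mod 26
Mapping: 't'(19+6=25)->'z', 'f'(5+6=11)->'l', 'l'(11+6=17)->'r', 'j'(9+6=15)->'p', 'z'(25+6=31, 31 mod 26=5)->'f', 'h'(7+6=13)->'n', 'y'(24+6=30, 30 mod 26=4)->'e', 'b'(1+6=7)->'h'
Result: zlrpfneh


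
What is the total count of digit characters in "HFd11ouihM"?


Input string: 'HFd11ouihM'
Operation: count digit characters (0-9)
Scan: 'H', 'F', 'd', '1'(digit), '1'(digit), 'o', 'u', 'i', 'h', 'M'
Digits found: 2
Result: 2


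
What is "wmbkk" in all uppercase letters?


Input string: 'wmbkk'
Operation: convert each letter to uppercase
Mapping: 'w'->'W', 'm'->'M', 'b'->'B', 'k'->'K', 'k'->'K'
Result: WMBKK


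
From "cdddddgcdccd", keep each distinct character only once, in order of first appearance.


Input: 'cdddddgcdccd'
Operation: keep first occurrence of each character
Scan: s[0]='c' new -> keep; s[1]='d' new -> keep; s[2]='d' seen -> skip; s[3]='d' seen -> skip; s[4]='d' seen -> skip; s[5]='d' seen -> skip; s[6]='g' new -> keep; s[7]='c' seen -> skip; s[8]='d' seen -> skip; s[9]='c' seen -> skip; s[10]='c' seen -> skip; s[11]='d' seen -> skip
Result: cdg


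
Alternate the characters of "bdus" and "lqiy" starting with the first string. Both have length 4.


String 1: 'bdus'
String 2: 'lqiy'
Operation: alternate characters
Pairs: 'b'+'l', 'd'+'q', 'u'+'i', 's'+'y'
Result: bldquisy


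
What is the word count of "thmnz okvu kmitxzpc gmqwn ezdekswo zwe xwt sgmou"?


Input string: 'thmnz okvu kmitxzpc gmqwn ezdekswo zwe xwt sgmou'
Operation: split by spaces
Words found: 'thmnz', 'okvu', 'kmitxzpc', 'gmqwn', 'ezdekswo', 'zwe', 'xwt', 'sgmou'
Word count: 8


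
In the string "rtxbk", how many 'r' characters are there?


Input string: 'rtxbk'
Target character: 'r'
Scan each position: s[0]='r'
Matches found at indices: 0
Total: 1


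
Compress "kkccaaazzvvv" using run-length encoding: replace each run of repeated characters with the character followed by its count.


Input: 'kkccaaazzvvv'
Operation: identify consecutive runs
Runs: 'kk' -> k2, 'cc' -> c2, 'aaa' -> a3, 'zz' -> z2, 'vvv' -> v3
Encoded: k2c2a3z2v3


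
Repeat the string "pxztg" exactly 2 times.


Input string: 'pxztg'
Operation: repeat 2 times
Concatenation: 'pxztg' + 'pxztg'
Result: pxztgpxztg


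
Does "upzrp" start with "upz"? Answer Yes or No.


Input string: 'upzrp'
Prefix to check: 'upz'
First 3 characters of input: 'upz'
Match: True
Result: Yes


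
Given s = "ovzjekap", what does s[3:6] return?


Input string: 'ovzjekap'
Operation: slice [3:6]
Extract characters: s[3]='j', s[4]='e', s[5]='k'
Result: jek


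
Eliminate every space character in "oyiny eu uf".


Input string: 'oyiny eu uf'
Operation: remove all spaces
Words: 'oyiny', 'eu', 'uf'
Join without spaces: oyinyeuuf


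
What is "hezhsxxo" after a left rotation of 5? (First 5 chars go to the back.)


Input: 'hezhsxxo', shift = 5
Operation: split at index 5 and swap parts
Front part s[0:5] = 'hezhs'
Back part s[5:] = 'xxo'
Rotated = back + front = 'xxo' + 'hezhs'
Result: xxohezhs


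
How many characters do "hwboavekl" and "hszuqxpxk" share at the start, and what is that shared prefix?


String 1: 'hwboavekl'
String 2: 'hszuqxpxk'
Compare position by position:
pos 0: 'h' vs 'h' match
pos 1: 'w' vs 's' differ -> stop
Longest common prefix: "h" (length 1)


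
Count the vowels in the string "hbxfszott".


Input string: 'hbxfszott'
Operation: count vowels (a, e, i, o, u)
Scan: s[0]='h', s[1]='b', s[2]='x', s[3]='f', s[4]='s', s[5]='z', s[6]='o' (vowel), s[7]='t', s[8]='t'
Vowels found: 1
Result: 1


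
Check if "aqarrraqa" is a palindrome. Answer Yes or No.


Input string: 'aqarrraqa'
Reversed: 'aqarrraqa'
Compare pairs: s[0]='a' vs s[8]='a' (match), s[1]='q' vs s[7]='q' (match), s[2]='a' vs s[6]='a' (match), s[3]='r' vs s[5]='r' (match)
Palindrome: Yes


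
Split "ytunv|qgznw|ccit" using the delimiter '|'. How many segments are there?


Input string: 'ytunv|qgznw|ccit'
Delimiter: '|'
Split result: 'ytunv', 'qgznw', 'ccit'
Number of parts: 3


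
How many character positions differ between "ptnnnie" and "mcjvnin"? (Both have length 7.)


String 1: 'ptnnnie'
String 2: 'mcjvnin'
Compare each position: pos 0: 'p'!='m', pos 1: 't'!='c', pos 2: 'n'!='j', pos 3: 'n'!='v', pos 4: 'n'=='n', pos 5: 'i'=='i', pos 6: 'e'!='n'
Differing positions: 5
Hamming distance: 5


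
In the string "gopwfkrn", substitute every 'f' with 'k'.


Input string: 'gopwfkrn'
Operation: replace 'f' with 'k'
Positions of 'f': 4
After replacement: gopwkkrn


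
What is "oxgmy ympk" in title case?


Input string: 'oxgmy ympk'
Operation: capitalize first letter of each word
Word transformations: 'oxgmy'->'Oxgmy', 'ympk'->'Ympk'
Result: Oxgmy Ympk


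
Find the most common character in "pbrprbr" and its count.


Input: 'pbrprbr'
Operation: tally each character
Counts: 'b':2, 'p':2, 'r':3
Maximum: 'r' appears 3 times


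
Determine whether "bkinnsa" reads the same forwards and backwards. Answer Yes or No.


Input string: 'bkinnsa'
Reversed: 'asnnikb'
Compare pairs: s[0]='b' vs s[6]='a' (mismatch), s[1]='k' vs s[5]='s' (mismatch), s[2]='i' vs s[4]='n' (mismatch)
Palindrome: No


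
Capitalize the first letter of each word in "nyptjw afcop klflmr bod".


Input string: 'nyptjw afcop klflmr bod'
Operation: capitalize first letter of each word
Word transformations: 'nyptjw'->'Nyptjw', 'afcop'->'Afcop', 'klflmr'->'Klflmr', 'bod'->'Bod'
Result: Nyptjw Afcop Klflmr Bod


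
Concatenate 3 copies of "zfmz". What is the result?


Input string: 'zfmz'
Operation: repeat 3 times
Concatenation: 'zfmz' + 'zfmz' + 'zfmz'
Result: zfmzzfmzzfmz


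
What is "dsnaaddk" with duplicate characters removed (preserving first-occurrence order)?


Input: 'dsnaaddk'
Operation: keep first occurrence of each character
Scan: s[0]='d' new -> keep; s[1]='s' new -> keep; s[2]='n' new -> keep; s[3]='a' new -> keep; s[4]='a' seen -> skip; s[5]='d' seen -> skip; s[6]='d' seen -> skip; s[7]='k' new -> keep
Result: dsnak


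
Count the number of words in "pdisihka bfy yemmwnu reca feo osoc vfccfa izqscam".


Input string: 'pdisihka bfy yemmwnu reca feo osoc vfccfa izqscam'
Operation: split by spaces
Words found: 'pdisihka', 'bfy', 'yemmwnu', 'reca', 'feo', 'osoc', 'vfccfa', 'izqscam'
Word count: 8


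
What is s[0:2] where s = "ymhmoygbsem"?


Input string: 'ymhmoygbsem'
Operation: slice [0:2]
Extract characters: s[0]='y', s[1]='m'
Result: ym


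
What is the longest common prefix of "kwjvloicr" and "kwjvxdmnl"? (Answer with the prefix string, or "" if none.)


String 1: 'kwjvloicr'
String 2: 'kwjvxdmnl'
Compare position by position:
pos 0: 'k' vs 'k' match
pos 1: 'w' vs 'w' match
pos 2: 'j' vs 'j' match
pos 3: 'v' vs 'v' match
pos 4: 'l' vs 'x' differ -> stop
Longest common prefix: "kwjv" (length 4)


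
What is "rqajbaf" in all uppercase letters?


Input string: 'rqajbaf'
Operation: convert each letter to uppercase
Mapping: 'r'->'R', 'q'->'Q', 'a'->'A', 'j'->'J', 'b'->'B', 'a'->'A', 'f'->'F'
Result: RQAJBAF


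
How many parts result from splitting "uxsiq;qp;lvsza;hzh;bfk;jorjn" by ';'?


Input string: 'uxsiq;qp;lvsza;hzh;bfk;jorjn'
Delimiter: ';'
Split result: 'uxsiq', 'qp', 'lvsza', 'hzh', 'bfk', 'jorjn'
Number of parts: 6


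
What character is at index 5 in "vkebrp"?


Input string: 'vkebrp'
Operation: get character at index 5
Index mapping: s[0]='v', s[1]='k', s[2]='e', s[3]='b', s[4]='r', s[5]='p'
Result: 'p'


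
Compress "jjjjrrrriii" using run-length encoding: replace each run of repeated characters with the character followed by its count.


Input: 'jjjjrrrriii'
Operation: identify consecutive runs
Runs: 'jjjj' -> j4, 'rrrr' -> r4, 'iii' -> i3
Encoded: j4r4i3


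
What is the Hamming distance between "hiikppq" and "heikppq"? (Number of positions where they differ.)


String 1: 'hiikppq'
String 2: 'heikppq'
Compare each position: pos 0: 'h'=='h', pos 1: 'i'!='e', pos 2: 'i'=='i', pos 3: 'k'=='k', pos 4: 'p'=='p', pos 5: 'p'=='p', pos 6: 'q'=='q'
Differing positions: 1
Hamming distance: 1


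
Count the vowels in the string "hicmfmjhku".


Input string: 'hicmfmjhku'
Operation: count vowels (a, e, i, o, u)
Scan: s[0]='h', s[1]='i' (vowel), s[2]='c', s[3]='m', s[4]='f', s[5]='m', s[6]='j', s[7]='h', s[8]='k', s[9]='u' (vowel)
Vowels found: 2
Result: 2


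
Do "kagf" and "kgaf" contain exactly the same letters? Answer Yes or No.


String 1: 'kagf' -> sorted: 'afgk'
String 2: 'kgaf' -> sorted: 'afgk'
Compare sorted forms: 'afgk' == 'afgk'
Anagram: Yes


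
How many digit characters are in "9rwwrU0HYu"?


Input string: '9rwwrU0HYu'
Operation: count digit characters (0-9)
Scan: '9'(digit), 'r', 'w', 'w', 'r', 'U', '0'(digit), 'H', 'Y', 'u'
Digits found: 2
Result: 2


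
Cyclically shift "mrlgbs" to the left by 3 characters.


Input: 'mrlgbs', shift = 3
Operation: split at index 3 and swap parts
Front part s[0:3] = 'mrl'
Back part s[3:] = 'gbs'
Rotated = back + front = 'gbs' + 'mrl'
Result: gbsmrl


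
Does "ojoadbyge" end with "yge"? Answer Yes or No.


Input string: 'ojoadbyge'
Suffix to check: 'yge'
Last 3 characters of input: 'yge'
Match: True
Result: Yes


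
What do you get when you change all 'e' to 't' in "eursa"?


Input string: 'eursa'
Operation: replace 'e' with 't'
Positions of 'e': 0
After replacement: tursa


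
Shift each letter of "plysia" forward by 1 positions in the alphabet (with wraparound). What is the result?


Input: 'plysia', shift = 1
Operation: for each letter, (position + 1) mod 26
Mapping: 'p'(15+1=16)->'q', 'l'(11+1=12)->'m', 'y'(24+1=25)->'z', 's'(18+1=19)->'t', 'i'(8+1=9)->'j', 'a'(0+1=1)->'b'
Result: qmztjb


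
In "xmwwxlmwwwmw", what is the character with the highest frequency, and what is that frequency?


Input: 'xmwwxlmwwwmw'
Operation: tally each character
Counts: 'l':1, 'm':3, 'w':6, 'x':2
Maximum: 'w' appears 6 times


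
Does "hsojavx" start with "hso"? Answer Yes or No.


Input string: 'hsojavx'
Prefix to check: 'hso'
First 3 characters of input: 'hso'
Match: True
Result: Yes


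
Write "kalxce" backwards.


Input string: 'kalxce'
Operation: reverse character order
Original order: 'k' -> 'a' -> 'l' -> 'x' -> 'c' -> 'e'
Reversed order: 'e' -> 'c' -> 'x' -> 'l' -> 'a' -> 'k'
Result: ecxlak


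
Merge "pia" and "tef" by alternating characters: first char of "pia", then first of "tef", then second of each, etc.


String 1: 'pia'
String 2: 'tef'
Operation: alternate characters
Pairs: 'p'+'t', 'i'+'e', 'a'+'f'
Result: ptieaf


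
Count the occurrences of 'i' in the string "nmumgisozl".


Input string: 'nmumgisozl'
Target character: 'i'
Scan each position: s[5]='i'
Matches found at indices: 5
Total: 1


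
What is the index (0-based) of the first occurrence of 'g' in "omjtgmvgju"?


Input string: 'omjtgmvgju'
Target: 'g'
Scanning left to right: s[0]='o', s[1]='m', s[2]='j', s[3]='t', s[4]='g'
First match at index: 4


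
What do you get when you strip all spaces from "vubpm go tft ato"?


Input string: 'vubpm go tft ato'
Operation: remove all spaces
Words: 'vubpm', 'go', 'tft', 'ato'
Join without spaces: vubpmgotftato


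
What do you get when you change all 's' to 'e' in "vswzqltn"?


Input string: 'vswzqltn'
Operation: replace 's' with 'e'
Positions of 's': 1
After replacement: vewzqltn


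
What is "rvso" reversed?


Input string: 'rvso'
Operation: reverse character order
Original order: 'r' -> 'v' -> 's' -> 'o'
Reversed order: 'o' -> 's' -> 'v' -> 'r'
Result: osvr


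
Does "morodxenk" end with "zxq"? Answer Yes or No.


Input string: 'morodxenk'
Suffix to check: 'zxq'
Last 3 characters of input: 'enk'
Match: False
Result: No


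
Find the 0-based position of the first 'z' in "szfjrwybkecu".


Input string: 'szfjrwybkecu'
Target: 'z'
Scanning left to right: s[0]='s', s[1]='z'
First match at index: 1


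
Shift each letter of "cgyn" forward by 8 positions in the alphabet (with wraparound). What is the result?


Input: 'cgyn', shift = 8
Operation: for each letter, (position + 8) mod 26
Mapping: 'c'(2+8=10)->'k', 'g'(6+8=14)->'o', 'y'(24+8=32, 32 mod 26=6)->'g', 'n'(13+8=21)->'v'
Result: kogv


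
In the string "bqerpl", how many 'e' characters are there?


Input string: 'bqerpl'
Target character: 'e'
Scan each position: s[2]='e'
Matches found at indices: 2
Total: 1


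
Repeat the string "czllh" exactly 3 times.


Input string: 'czllh'
Operation: repeat 3 times
Concatenation: 'czllh' + 'czllh' + 'czllh'
Result: czllhczllhczllh


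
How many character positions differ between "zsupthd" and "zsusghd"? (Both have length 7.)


String 1: 'zsupthd'
String 2: 'zsusghd'
Compare each position: pos 0: 'z'=='z', pos 1: 's'=='s', pos 2: 'u'=='u', pos 3: 'p'!='s', pos 4: 't'!='g', pos 5: 'h'=='h', pos 6: 'd'=='d'
Differing positions: 2
Hamming distance: 2


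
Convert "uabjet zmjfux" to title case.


Input string: 'uabjet zmjfux'
Operation: capitalize first letter of each word
Word transformations: 'uabjet'->'Uabjet', 'zmjfux'->'Zmjfux'
Result: Uabjet Zmjfux


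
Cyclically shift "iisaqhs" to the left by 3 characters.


Input: 'iisaqhs', shift = 3
Operation: split at index 3 and swap parts
Front part s[0:3] = 'iis'
Back part s[3:] = 'aqhs'
Rotated = back + front = 'aqhs' + 'iis'
Result: aqhsiis


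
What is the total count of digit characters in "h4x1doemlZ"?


Input string: 'h4x1doemlZ'
Operation: count digit characters (0-9)
Scan: 'h', '4'(digit), 'x', '1'(digit), 'd', 'o', 'e', 'm', 'l', 'Z'
Digits found: 2
Result: 2


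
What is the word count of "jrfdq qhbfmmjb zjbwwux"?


Input string: 'jrfdq qhbfmmjb zjbwwux'
Operation: split by spaces
Words found: 'jrfdq', 'qhbfmmjb', 'zjbwwux'
Word count: 3


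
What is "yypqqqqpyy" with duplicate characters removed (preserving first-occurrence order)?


Input: 'yypqqqqpyy'
Operation: keep first occurrence of each character
Scan: s[0]='y' new -> keep; s[1]='y' seen -> skip; s[2]='p' new -> keep; s[3]='q' new -> keep; s[4]='q' seen -> skip; s[5]='q' seen -> skip; s[6]='q' seen -> skip; s[7]='p' seen -> skip; s[8]='y' seen -> skip; s[9]='y' seen -> skip
Result: ypq


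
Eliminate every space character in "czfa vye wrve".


Input string: 'czfa vye wrve'
Operation: remove all spaces
Words: 'czfa', 'vye', 'wrve'
Join without spaces: czfavyewrve


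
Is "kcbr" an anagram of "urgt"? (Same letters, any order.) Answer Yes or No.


String 1: 'urgt' -> sorted: 'grtu'
String 2: 'kcbr' -> sorted: 'bckr'
Compare sorted forms: 'grtu' != 'bckr'
Anagram: No


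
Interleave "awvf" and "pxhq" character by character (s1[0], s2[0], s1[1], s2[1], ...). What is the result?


String 1: 'awvf'
String 2: 'pxhq'
Operation: alternate characters
Pairs: 'a'+'p', 'w'+'x', 'v'+'h', 'f'+'q'
Result: apwxvhfq


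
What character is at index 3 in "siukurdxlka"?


Input string: 'siukurdxlka'
Operation: get character at index 3
Index mapping: s[0]='s', s[1]='i', s[2]='u', s[3]='k'
Result: 'k'


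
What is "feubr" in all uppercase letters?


Input string: 'feubr'
Operation: convert each letter to uppercase
Mapping: 'f'->'F', 'e'->'E', 'u'->'U', 'b'->'B', 'r'->'R'
Result: FEUBR


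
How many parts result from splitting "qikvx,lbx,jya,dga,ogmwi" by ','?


Input string: 'qikvx,lbx,jya,dga,ogmwi'
Delimiter: ','
Split result: 'qikvx', 'lbx', 'jya', 'dga', 'ogmwi'
Number of parts: 5


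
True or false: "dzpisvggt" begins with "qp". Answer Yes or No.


Input string: 'dzpisvggt'
Prefix to check: 'qp'
First 2 characters of input: 'dz'
Match: False
Result: No


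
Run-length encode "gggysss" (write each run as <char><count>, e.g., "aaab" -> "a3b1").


Input: 'gggysss'
Operation: identify consecutive runs
Runs: 'ggg' -> g3, 'y' -> y1, 'sss' -> s3
Encoded: g3y1s3


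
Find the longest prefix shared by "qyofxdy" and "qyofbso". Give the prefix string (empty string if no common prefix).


String 1: 'qyofxdy'
String 2: 'qyofbso'
Compare position by position:
pos 0: 'q' vs 'q' match
pos 1: 'y' vs 'y' match
pos 2: 'o' vs 'o' match
pos 3: 'f' vs 'f' match
pos 4: 'x' vs 'b' differ -> stop
Longest common prefix: "qyof" (length 4)


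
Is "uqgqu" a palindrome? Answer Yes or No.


Input string: 'uqgqu'
Reversed: 'uqgqu'
Compare pairs: s[0]='u' vs s[4]='u' (match), s[1]='q' vs s[3]='q' (match)
Palindrome: Yes


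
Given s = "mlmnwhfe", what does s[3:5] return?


Input string: 'mlmnwhfe'
Operation: slice [3:5]
Extract characters: s[3]='n', s[4]='w'
Result: nw


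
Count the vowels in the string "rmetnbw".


Input string: 'rmetnbw'
Operation: count vowels (a, e, i, o, u)
Scan: s[0]='r', s[1]='m', s[2]='e' (vowel), s[3]='t', s[4]='n', s[5]='b', s[6]='w'
Vowels found: 1
Result: 1


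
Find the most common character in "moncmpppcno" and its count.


Input: 'moncmpppcno'
Operation: tally each character
Counts: 'c':2, 'm':2, 'n':2, 'o':2, 'p':3
Maximum: 'p' appears 3 times


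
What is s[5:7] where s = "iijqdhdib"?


Input string: 'iijqdhdib'
Operation: slice [5:7]
Extract characters: s[5]='h', s[6]='d'
Result: hd


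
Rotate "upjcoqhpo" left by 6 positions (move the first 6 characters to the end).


Input: 'upjcoqhpo', shift = 6
Operation: split at index 6 and swap parts
Front part s[0:6] = 'upjcoq'
Back part s[6:] = 'hpo'
Rotated = back + front = 'hpo' + 'upjcoq'
Result: hpoupjcoq


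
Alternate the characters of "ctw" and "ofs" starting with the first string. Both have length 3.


String 1: 'ctw'
String 2: 'ofs'
Operation: alternate characters
Pairs: 'c'+'o', 't'+'f', 'w'+'s'
Result: cotfws


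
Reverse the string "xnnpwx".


Input string: 'xnnpwx'
Operation: reverse character order
Original order: 'x' -> 'n' -> 'n' -> 'p' -> 'w' -> 'x'
Reversed order: 'x' -> 'w' -> 'p' -> 'n' -> 'n' -> 'x'
Result: xwpnnx


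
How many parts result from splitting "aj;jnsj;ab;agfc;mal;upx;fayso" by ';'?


Input string: 'aj;jnsj;ab;agfc;mal;upx;fayso'
Delimiter: ';'
Split result: 'aj', 'jnsj', 'ab', 'agfc', 'mal', 'upx', 'fayso'
Number of parts: 7


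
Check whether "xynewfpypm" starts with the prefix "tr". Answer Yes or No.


Input string: 'xynewfpypm'
Prefix to check: 'tr'
First 2 characters of input: 'xy'
Match: False
Result: No


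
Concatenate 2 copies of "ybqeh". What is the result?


Input string: 'ybqeh'
Operation: repeat 2 times
Concatenation: 'ybqeh' + 'ybqeh'
Result: ybqehybqeh


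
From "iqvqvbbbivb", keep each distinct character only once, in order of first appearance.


Input: 'iqvqvbbbivb'
Operation: keep first occurrence of each character
Scan: s[0]='i' new -> keep; s[1]='q' new -> keep; s[2]='v' new -> keep; s[3]='q' seen -> skip; s[4]='v' seen -> skip; s[5]='b' new -> keep; s[6]='b' seen -> skip; s[7]='b' seen -> skip; s[8]='i' seen -> skip; s[9]='v' seen -> skip; s[10]='b' seen -> skip
Result: iqvb


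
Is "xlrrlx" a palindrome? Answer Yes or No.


Input string: 'xlrrlx'
Reversed: 'xlrrlx'
Compare pairs: s[0]='x' vs s[5]='x' (match), s[1]='l' vs s[4]='l' (match), s[2]='r' vs s[3]='r' (match)
Palindrome: Yes


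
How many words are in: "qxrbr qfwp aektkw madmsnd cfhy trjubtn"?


Input string: 'qxrbr qfwp aektkw madmsnd cfhy trjubtn'
Operation: split by spaces
Words found: 'qxrbr', 'qfwp', 'aektkw', 'madmsnd', 'cfhy', 'trjubtn'
Word count: 6


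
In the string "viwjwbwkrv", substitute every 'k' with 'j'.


Input string: 'viwjwbwkrv'
Operation: replace 'k' with 'j'
Positions of 'k': 7
After replacement: viwjwbwjrv


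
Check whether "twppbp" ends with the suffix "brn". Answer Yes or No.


Input string: 'twppbp'
Suffix to check: 'brn'
Last 3 characters of input: 'pbp'
Match: False
Result: No


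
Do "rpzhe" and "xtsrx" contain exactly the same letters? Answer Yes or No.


String 1: 'rpzhe' -> sorted: 'ehprz'
String 2: 'xtsrx' -> sorted: 'rstxx'
Compare sorted forms: 'ehprz' != 'rstxx'
Anagram: No


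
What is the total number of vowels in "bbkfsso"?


Input string: 'bbkfsso'
Operation: count vowels (a, e, i, o, u)
Scan: s[0]='b', s[1]='b', s[2]='k', s[3]='f', s[4]='s', s[5]='s', s[6]='o' (vowel)
Vowels found: 1
Result: 1


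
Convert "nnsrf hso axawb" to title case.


Input string: 'nnsrf hso axawb'
Operation: capitalize first letter of each word
Word transformations: 'nnsrf'->'Nnsrf', 'hso'->'Hso', 'axawb'->'Axawb'
Result: Nnsrf Hso Axawb


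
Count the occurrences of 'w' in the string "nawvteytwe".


Input string: 'nawvteytwe'
Target character: 'w'
Scan each position: s[2]='w', s[8]='w'
Matches found at indices: 2, 8
Total: 2


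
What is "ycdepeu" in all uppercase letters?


Input string: 'ycdepeu'
Operation: convert each letter to uppercase
Mapping: 'y'->'Y', 'c'->'C', 'd'->'D', 'e'->'E', 'p'->'P', 'e'->'E', 'u'->'U'
Result: YCDEPEU


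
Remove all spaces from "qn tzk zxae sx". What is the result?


Input string: 'qn tzk zxae sx'
Operation: remove all spaces
Words: 'qn', 'tzk', 'zxae', 'sx'
Join without spaces: qntzkzxaesx


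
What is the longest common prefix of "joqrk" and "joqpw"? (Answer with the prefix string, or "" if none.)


String 1: 'joqrk'
String 2: 'joqpw'
Compare position by position:
pos 0: 'j' vs 'j' match
pos 1: 'o' vs 'o' match
pos 2: 'q' vs 'q' match
pos 3: 'r' vs 'p' differ -> stop
Longest common prefix: "joq" (length 3)


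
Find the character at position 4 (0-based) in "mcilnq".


Input string: 'mcilnq'
Operation: get character at index 4
Index mapping: s[0]='m', s[1]='c', s[2]='i', s[3]='l', s[4]='n'
Result: 'n'


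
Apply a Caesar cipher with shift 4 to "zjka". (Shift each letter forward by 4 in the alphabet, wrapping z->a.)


Input: 'zjka', shift = 4
Operation: for each letter, (position + 4) mod 26
Mapping: 'z'(25+4=29, 29 mod 26=3)->'d', 'j'(9+4=13)->'n', 'k'(10+4=14)->'o', 'a'(0+4=4)->'e'
Result: dnoe


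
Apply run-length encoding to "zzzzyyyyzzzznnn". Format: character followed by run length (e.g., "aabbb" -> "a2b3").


Input: 'zzzzyyyyzzzznnn'
Operation: identify consecutive runs
Runs: 'zzzz' -> z4, 'yyyy' -> y4, 'zzzz' -> z4, 'nnn' -> n3
Encoded: z4y4z4n3


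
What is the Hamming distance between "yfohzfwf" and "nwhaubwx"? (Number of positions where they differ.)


String 1: 'yfohzfwf'
String 2: 'nwhaubwx'
Compare each position: pos 0: 'y'!='n', pos 1: 'f'!='w', pos 2: 'o'!='h', pos 3: 'h'!='a', pos 4: 'z'!='u', pos 5: 'f'!='b', pos 6: 'w'=='w', pos 7: 'f'!='x'
Differing positions: 7
Hamming distance: 7


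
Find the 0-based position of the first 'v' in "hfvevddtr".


Input string: 'hfvevddtr'
Target: 'v'
Scanning left to right: s[0]='h', s[1]='f', s[2]='v'
First match at index: 2


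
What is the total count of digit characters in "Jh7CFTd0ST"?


Input string: 'Jh7CFTd0ST'
Operation: count digit characters (0-9)
Scan: 'J', 'h', '7'(digit), 'C', 'F', 'T', 'd', '0'(digit), 'S', 'T'
Digits found: 2
Result: 2


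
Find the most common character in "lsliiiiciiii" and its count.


Input: 'lsliiiiciiii'
Operation: tally each character
Counts: 'c':1, 'i':8, 'l':2, 's':1
Maximum: 'i' appears 8 times


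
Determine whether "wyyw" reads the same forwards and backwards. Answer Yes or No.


Input string: 'wyyw'
Reversed: 'wyyw'
Compare pairs: s[0]='w' vs s[3]='w' (match), s[1]='y' vs s[2]='y' (match)
Palindrome: Yes


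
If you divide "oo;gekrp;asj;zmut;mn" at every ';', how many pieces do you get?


Input string: 'oo;gekrp;asj;zmut;mn'
Delimiter: ';'
Split result: 'oo', 'gekrp', 'asj', 'zmut', 'mn'
Number of parts: 5


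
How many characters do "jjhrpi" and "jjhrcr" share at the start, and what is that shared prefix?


String 1: 'jjhrpi'
String 2: 'jjhrcr'
Compare position by position:
pos 0: 'j' vs 'j' match
pos 1: 'j' vs 'j' match
pos 2: 'h' vs 'h' match
pos 3: 'r' vs 'r' match
pos 4: 'p' vs 'c' differ -> stop
Longest common prefix: "jjhr" (length 4)


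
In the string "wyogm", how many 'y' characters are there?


Input string: 'wyogm'
Target character: 'y'
Scan each position: s[1]='y'
Matches found at indices: 1
Total: 1


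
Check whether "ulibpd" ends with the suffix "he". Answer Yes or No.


Input string: 'ulibpd'
Suffix to check: 'he'
Last 2 characters of input: 'pd'
Match: False
Result: No


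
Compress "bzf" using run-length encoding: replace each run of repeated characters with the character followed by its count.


Input: 'bzf'
Operation: identify consecutive runs
Runs: 'b' -> b1, 'z' -> z1, 'f' -> f1
Encoded: b1z1f1


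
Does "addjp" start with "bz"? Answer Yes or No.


Input string: 'addjp'
Prefix to check: 'bz'
First 2 characters of input: 'ad'
Match: False
Result: No


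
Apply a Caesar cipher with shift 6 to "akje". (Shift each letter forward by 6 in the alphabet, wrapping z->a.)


Input: 'akje', shift = 6
Operation: for each letter, (position + 6) mod 26
Mapping: 'a'(0+6=6)->'g', 'k'(10+6=16)->'q', 'j'(9+6=15)->'p', 'e'(4+6=10)->'k'
Result: gqpk


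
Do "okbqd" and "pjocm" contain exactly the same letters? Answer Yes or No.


String 1: 'okbqd' -> sorted: 'bdkoq'
String 2: 'pjocm' -> sorted: 'cjmop'
Compare sorted forms: 'bdkoq' != 'cjmop'
Anagram: No


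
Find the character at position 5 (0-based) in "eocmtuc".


Input string: 'eocmtuc'
Operation: get character at index 5
Index mapping: s[0]='e', s[1]='o', s[2]='c', s[3]='m', s[4]='t', s[5]='u'
Result: 'u'


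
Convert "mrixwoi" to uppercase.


Input string: 'mrixwoi'
Operation: convert each letter to uppercase
Mapping: 'm'->'M', 'r'->'R', 'i'->'I', 'x'->'X', 'w'->'W', 'o'->'O', 'i'->'I'
Result: MRIXWOI


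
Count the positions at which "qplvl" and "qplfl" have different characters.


String 1: 'qplvl'
String 2: 'qplfl'
Compare each position: pos 0: 'q'=='q', pos 1: 'p'=='p', pos 2: 'l'=='l', pos 3: 'v'!='f', pos 4: 'l'=='l'
Differing positions: 1
Hamming distance: 1


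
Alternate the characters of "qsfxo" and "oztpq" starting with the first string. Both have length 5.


String 1: 'qsfxo'
String 2: 'oztpq'
Operation: alternate characters
Pairs: 'q'+'o', 's'+'z', 'f'+'t', 'x'+'p', 'o'+'q'
Result: qoszftxpoq


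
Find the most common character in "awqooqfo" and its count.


Input: 'awqooqfo'
Operation: tally each character
Counts: 'a':1, 'f':1, 'o':3, 'q':2, 'w':1
Maximum: 'o' appears 3 times


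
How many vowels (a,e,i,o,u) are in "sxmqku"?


Input string: 'sxmqku'
Operation: count vowels (a, e, i, o, u)
Scan: s[0]='s', s[1]='x', s[2]='m', s[3]='q', s[4]='k', s[5]='u' (vowel)
Vowels found: 1
Result: 1


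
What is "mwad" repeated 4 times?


Input string: 'mwad'
Operation: repeat 4 times
Concatenation: 'mwad' + 'mwad' + 'mwad' + 'mwad'
Result: mwadmwadmwadmwad


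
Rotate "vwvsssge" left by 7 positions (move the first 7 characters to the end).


Input: 'vwvsssge', shift = 7
Operation: split at index 7 and swap parts
Front part s[0:7] = 'vwvsssg'
Back part s[7:] = 'e'
Rotated = back + front = 'e' + 'vwvsssg'
Result: evwvsssg


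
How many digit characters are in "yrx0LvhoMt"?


Input string: 'yrx0LvhoMt'
Operation: count digit characters (0-9)
Scan: 'y', 'r', 'x', '0'(digit), 'L', 'v', 'h', 'o', 'M', 't'
Digits found: 1
Result: 1


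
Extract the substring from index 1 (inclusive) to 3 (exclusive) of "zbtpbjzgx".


Input string: 'zbtpbjzgx'
Operation: slice [1:3]
Extract characters: s[1]='b', s[2]='t'
Result: bt


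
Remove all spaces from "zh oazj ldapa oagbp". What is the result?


Input string: 'zh oazj ldapa oagbp'
Operation: remove all spaces
Words: 'zh', 'oazj', 'ldapa', 'oagbp'
Join without spaces: zhoazjldapaoagbp


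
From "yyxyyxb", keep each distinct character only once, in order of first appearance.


Input: 'yyxyyxb'
Operation: keep first occurrence of each character
Scan: s[0]='y' new -> keep; s[1]='y' seen -> skip; s[2]='x' new -> keep; s[3]='y' seen -> skip; s[4]='y' seen -> skip; s[5]='x' seen -> skip; s[6]='b' new -> keep
Result: yxb


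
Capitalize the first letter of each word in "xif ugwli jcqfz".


Input string: 'xif ugwli jcqfz'
Operation: capitalize first letter of each word
Word transformations: 'xif'->'Xif', 'ugwli'->'Ugwli', 'jcqfz'->'Jcqfz'
Result: Xif Ugwli Jcqfz


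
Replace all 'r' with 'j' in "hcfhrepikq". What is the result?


Input string: 'hcfhrepikq'
Operation: replace 'r' with 'j'
Positions of 'r': 4
After replacement: hcfhjepikq


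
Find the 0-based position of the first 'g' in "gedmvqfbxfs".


Input string: 'gedmvqfbxfs'
Target: 'g'
Scanning left to right: s[0]='g'
First match at index: 0


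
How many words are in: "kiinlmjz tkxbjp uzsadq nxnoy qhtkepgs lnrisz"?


Input string: 'kiinlmjz tkxbjp uzsadq nxnoy qhtkepgs lnrisz'
Operation: split by spaces
Words found: 'kiinlmjz', 'tkxbjp', 'uzsadq', 'nxnoy', 'qhtkepgs', 'lnrisz'
Word count: 6


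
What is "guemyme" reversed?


Input string: 'guemyme'
Operation: reverse character order
Original order: 'g' -> 'u' -> 'e' -> 'm' -> 'y' -> 'm' -> 'e'
Reversed order: 'e' -> 'm' -> 'y' -> 'm' -> 'e' -> 'u' -> 'g'
Result: emymeug


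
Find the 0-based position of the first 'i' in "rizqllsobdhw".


Input string: 'rizqllsobdhw'
Target: 'i'
Scanning left to right: s[0]='r', s[1]='i'
First match at index: 1


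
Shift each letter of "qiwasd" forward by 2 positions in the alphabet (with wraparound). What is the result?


Input: 'qiwasd', shift = 2
Operation: for each letter, (position + 2) mod 26
Mapping: 'q'(16+2=18)->'s', 'i'(8+2=10)->'k', 'w'(22+2=24)->'y', 'a'(0+2=2)->'c', 's'(18+2=20)->'u', 'd'(3+2=5)->'f'
Result: skycuf


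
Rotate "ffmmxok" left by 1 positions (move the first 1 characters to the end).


Input: 'ffmmxok', shift = 1
Operation: split at index 1 and swap parts
Front part s[0:1] = 'f'
Back part s[1:] = 'fmmxok'
Rotated = back + front = 'fmmxok' + 'f'
Result: fmmxokf


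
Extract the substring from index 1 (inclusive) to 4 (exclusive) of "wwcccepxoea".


Input string: 'wwcccepxoea'
Operation: slice [1:4]
Extract characters: s[1]='w', s[2]='c', s[3]='c'
Result: wcc


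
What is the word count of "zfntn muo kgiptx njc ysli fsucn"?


Input string: 'zfntn muo kgiptx njc ysli fsucn'
Operation: split by spaces
Words found: 'zfntn', 'muo', 'kgiptx', 'njc', 'ysli', 'fsucn'
Word count: 6


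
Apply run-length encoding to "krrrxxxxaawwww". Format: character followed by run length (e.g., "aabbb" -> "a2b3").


Input: 'krrrxxxxaawwww'
Operation: identify consecutive runs
Runs: 'k' -> k1, 'rrr' -> r3, 'xxxx' -> x4, 'aa' -> a2, 'wwww' -> w4
Encoded: k1r3x4a2w4


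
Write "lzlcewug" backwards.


Input string: 'lzlcewug'
Operation: reverse character order
Original order: 'l' -> 'z' -> 'l' -> 'c' -> 'e' -> 'w' -> 'u' -> 'g'
Reversed order: 'g' -> 'u' -> 'w' -> 'e' -> 'c' -> 'l' -> 'z' -> 'l'
Result: guweclzl


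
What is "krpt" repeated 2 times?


Input string: 'krpt'
Operation: repeat 2 times
Concatenation: 'krpt' + 'krpt'
Result: krptkrpt


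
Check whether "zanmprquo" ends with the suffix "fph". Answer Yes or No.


Input string: 'zanmprquo'
Suffix to check: 'fph'
Last 3 characters of input: 'quo'
Match: False
Result: No


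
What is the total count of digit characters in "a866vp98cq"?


Input string: 'a866vp98cq'
Operation: count digit characters (0-9)
Scan: 'a', '8'(digit), '6'(digit), '6'(digit), 'v', 'p', '9'(digit), '8'(digit), 'c', 'q'
Digits found: 5
Result: 5


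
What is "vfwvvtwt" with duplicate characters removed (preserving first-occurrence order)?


Input: 'vfwvvtwt'
Operation: keep first occurrence of each character
Scan: s[0]='v' new -> keep; s[1]='f' new -> keep; s[2]='w' new -> keep; s[3]='v' seen -> skip; s[4]='v' seen -> skip; s[5]='t' new -> keep; s[6]='w' seen -> skip; s[7]='t' seen -> skip
Result: vfwt


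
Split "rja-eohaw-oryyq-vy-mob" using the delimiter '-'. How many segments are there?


Input string: 'rja-eohaw-oryyq-vy-mob'
Delimiter: '-'
Split result: 'rja', 'eohaw', 'oryyq', 'vy', 'mob'
Number of parts: 5


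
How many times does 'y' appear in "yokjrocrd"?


Input string: 'yokjrocrd'
Target character: 'y'
Scan each position: s[0]='y'
Matches found at indices: 0
Total: 1


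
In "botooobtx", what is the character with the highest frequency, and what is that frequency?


Input: 'botooobtx'
Operation: tally each character
Counts: 'b':2, 'o':4, 't':2, 'x':1
Maximum: 'o' appears 4 times


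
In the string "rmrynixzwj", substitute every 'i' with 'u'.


Input string: 'rmrynixzwj'
Operation: replace 'i' with 'u'
Positions of 'i': 5
After replacement: rmrynuxzwj


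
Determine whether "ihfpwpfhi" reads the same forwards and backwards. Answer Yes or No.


Input string: 'ihfpwpfhi'
Reversed: 'ihfpwpfhi'
Compare pairs: s[0]='i' vs s[8]='i' (match), s[1]='h' vs s[7]='h' (match), s[2]='f' vs s[6]='f' (match), s[3]='p' vs s[5]='p' (match)
Palindrome: Yes


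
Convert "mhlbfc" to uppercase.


Input string: 'mhlbfc'
Operation: convert each letter to uppercase
Mapping: 'm'->'M', 'h'->'H', 'l'->'L', 'b'->'B', 'f'->'F', 'c'->'C'
Result: MHLBFC


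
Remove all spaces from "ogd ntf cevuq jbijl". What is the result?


Input string: 'ogd ntf cevuq jbijl'
Operation: remove all spaces
Words: 'ogd', 'ntf', 'cevuq', 'jbijl'
Join without spaces: ogdntfcevuqjbijl


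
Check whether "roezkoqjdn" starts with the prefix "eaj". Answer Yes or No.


Input string: 'roezkoqjdn'
Prefix to check: 'eaj'
First 3 characters of input: 'roe'
Match: False
Result: No


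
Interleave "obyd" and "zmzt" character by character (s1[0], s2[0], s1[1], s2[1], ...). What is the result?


String 1: 'obyd'
String 2: 'zmzt'
Operation: alternate characters
Pairs: 'o'+'z', 'b'+'m', 'y'+'z', 'd'+'t'
Result: ozbmyzdt


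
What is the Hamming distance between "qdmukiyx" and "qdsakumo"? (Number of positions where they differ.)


String 1: 'qdmukiyx'
String 2: 'qdsakumo'
Compare each position: pos 0: 'q'=='q', pos 1: 'd'=='d', pos 2: 'm'!='s', pos 3: 'u'!='a', pos 4: 'k'=='k', pos 5: 'i'!='u', pos 6: 'y'!='m', pos 7: 'x'!='o'
Differing positions: 5
Hamming distance: 5
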